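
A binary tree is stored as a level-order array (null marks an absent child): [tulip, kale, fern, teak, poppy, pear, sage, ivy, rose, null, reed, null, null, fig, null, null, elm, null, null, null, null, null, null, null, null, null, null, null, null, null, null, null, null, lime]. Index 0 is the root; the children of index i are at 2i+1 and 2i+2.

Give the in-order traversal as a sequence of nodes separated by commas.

In-order visits the left subtree, then the node, then the right subtree.
At tulip: go left to kale.
  At kale: go left to teak.
    At teak: go left to ivy.
      At ivy: no left child.
      Visit ivy.
      At ivy: go right to elm.
        At elm: go left to lime.
          lime is a leaf — visit lime.
        Visit elm.
        At elm: no right child.
    Visit teak.
    At teak: go right to rose.
      rose is a leaf — visit rose.
  Visit kale.
  At kale: go right to poppy.
    At poppy: no left child.
    Visit poppy.
    At poppy: go right to reed.
      reed is a leaf — visit reed.
Visit tulip.
At tulip: go right to fern.
  At fern: go left to pear.
    pear is a leaf — visit pear.
  Visit fern.
  At fern: go right to sage.
    At sage: go left to fig.
      fig is a leaf — visit fig.
    Visit sage.
    At sage: no right child.

ivy, lime, elm, teak, rose, kale, poppy, reed, tulip, pear, fern, fig, sage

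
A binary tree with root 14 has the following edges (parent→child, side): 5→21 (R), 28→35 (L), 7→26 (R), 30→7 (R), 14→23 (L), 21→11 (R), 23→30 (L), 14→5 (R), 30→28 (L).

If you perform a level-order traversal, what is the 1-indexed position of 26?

Level-order visits nodes level by level from the root, left to right within each level.
Level 0: 14
Level 1: 23, 5
Level 2: 30, 21
Level 3: 28, 7, 11
Level 4: 35, 26
Full level-order sequence: 14, 23, 5, 30, 21, 28, 7, 11, 35, 26.

10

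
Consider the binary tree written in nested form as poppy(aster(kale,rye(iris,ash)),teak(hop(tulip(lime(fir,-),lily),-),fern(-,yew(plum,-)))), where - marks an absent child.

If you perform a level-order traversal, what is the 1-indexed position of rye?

Level-order visits nodes level by level from the root, left to right within each level.
Level 0: poppy
Level 1: aster, teak
Level 2: kale, rye, hop, fern
Level 3: iris, ash, tulip, yew
Level 4: lime, lily, plum
Level 5: fir
Full level-order sequence: poppy, aster, teak, kale, rye, hop, fern, iris, ash, tulip, yew, lime, lily, plum, fir.

5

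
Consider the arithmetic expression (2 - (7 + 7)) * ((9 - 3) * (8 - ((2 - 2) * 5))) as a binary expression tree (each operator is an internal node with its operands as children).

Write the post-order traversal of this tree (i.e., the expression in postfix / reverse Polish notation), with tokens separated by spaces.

2 7 7 + - 9 3 - 8 2 2 - 5 * - * *

Post-order on an expression tree gives postfix notation: for each operator, emit left operand, right operand, then the operator.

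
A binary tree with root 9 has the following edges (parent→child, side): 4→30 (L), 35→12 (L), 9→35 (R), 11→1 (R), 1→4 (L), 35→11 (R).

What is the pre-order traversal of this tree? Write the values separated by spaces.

9 35 12 11 1 4 30

Pre-order visits the node, then its left subtree, then its right subtree.
Visit 9.
At 9: no left child.
At 9: go right to 35.
  Visit 35.
  At 35: go left to 12.
    12 is a leaf — visit 12.
  At 35: go right to 11.
    Visit 11.
    At 11: no left child.
    At 11: go right to 1.
      Visit 1.
      At 1: go left to 4.
        Visit 4.
        At 4: go left to 30.
          30 is a leaf — visit 30.
        At 4: no right child.
      At 1: no right child.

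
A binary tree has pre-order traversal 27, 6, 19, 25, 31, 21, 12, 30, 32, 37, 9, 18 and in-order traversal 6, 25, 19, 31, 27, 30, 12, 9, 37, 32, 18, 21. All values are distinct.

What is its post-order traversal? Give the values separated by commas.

The first element of pre-order is the root; it splits in-order into left and right subtrees.
Root 27: left subtree has 4 nodes {6, 25, 19, 31}, right has 7 {30, 12, 9, 37, 32, 18, 21}.
  Root 6: left subtree has 0 nodes { }, right has 3 {25, 19, 31}.
    Root 19: left subtree has 1 node {25}, right has 1 {31}.
  Root 21: left subtree has 6 nodes {30, 12, 9, 37, 32, 18}, right has 0 { }.
    Root 12: left subtree has 1 node {30}, right has 4 {9, 37, 32, 18}.
      Root 32: left subtree has 2 nodes {9, 37}, right has 1 {18}.
        Root 37: left subtree has 1 node {9}, right has 0 { }.

25, 31, 19, 6, 30, 9, 37, 18, 32, 12, 21, 27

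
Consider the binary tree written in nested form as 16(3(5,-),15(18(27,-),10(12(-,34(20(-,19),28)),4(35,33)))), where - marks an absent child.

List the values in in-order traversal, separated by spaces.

In-order visits the left subtree, then the node, then the right subtree.
At 16: go left to 3.
  At 3: go left to 5.
    5 is a leaf — visit 5.
  Visit 3.
  At 3: no right child.
Visit 16.
At 16: go right to 15.
  At 15: go left to 18.
    At 18: go left to 27.
      27 is a leaf — visit 27.
    Visit 18.
    At 18: no right child.
  Visit 15.
  At 15: go right to 10.
    At 10: go left to 12.
      At 12: no left child.
      Visit 12.
      At 12: go right to 34.
        At 34: go left to 20.
          At 20: no left child.
          Visit 20.
          At 20: go right to 19.
            19 is a leaf — visit 19.
        Visit 34.
        At 34: go right to 28.
          28 is a leaf — visit 28.
    Visit 10.
    At 10: go right to 4.
      At 4: go left to 35.
        35 is a leaf — visit 35.
      Visit 4.
      At 4: go right to 33.
        33 is a leaf — visit 33.

5 3 16 27 18 15 12 20 19 34 28 10 35 4 33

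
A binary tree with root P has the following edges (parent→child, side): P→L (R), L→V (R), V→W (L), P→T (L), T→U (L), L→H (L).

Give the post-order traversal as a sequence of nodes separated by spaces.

U T H W V L P

Post-order visits the left subtree, then the right subtree, then the node.
At P: go left to T.
  At T: go left to U.
    U is a leaf — visit U.
  At T: no right child.
  Visit T.
At P: go right to L.
  At L: go left to H.
    H is a leaf — visit H.
  At L: go right to V.
    At V: go left to W.
      W is a leaf — visit W.
    At V: no right child.
    Visit V.
  Visit L.
Visit P.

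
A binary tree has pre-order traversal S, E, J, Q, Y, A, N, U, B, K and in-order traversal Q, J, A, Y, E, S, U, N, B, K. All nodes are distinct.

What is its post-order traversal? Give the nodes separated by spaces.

Q A Y J E U K B N S

The first element of pre-order is the root; it splits in-order into left and right subtrees.
Root S: left subtree has 5 nodes {Q, J, A, Y, E}, right has 4 {U, N, B, K}.
  Root E: left subtree has 4 nodes {Q, J, A, Y}, right has 0 { }.
    Root J: left subtree has 1 node {Q}, right has 2 {A, Y}.
      Root Y: left subtree has 1 node {A}, right has 0 { }.
  Root N: left subtree has 1 node {U}, right has 2 {B, K}.
    Root B: left subtree has 0 nodes { }, right has 1 {K}.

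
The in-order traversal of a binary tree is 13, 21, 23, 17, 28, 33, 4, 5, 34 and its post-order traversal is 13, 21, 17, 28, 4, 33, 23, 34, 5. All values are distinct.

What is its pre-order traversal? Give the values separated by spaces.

5 23 21 13 33 28 17 4 34

The last element of post-order is the root; it splits in-order into left and right subtrees.
Root 5: left subtree has 7 nodes {13, 21, 23, 17, 28, 33, 4}, right has 1 {34}.
  Root 23: left subtree has 2 nodes {13, 21}, right has 4 {17, 28, 33, 4}.
    Root 21: left subtree has 1 node {13}, right has 0 { }.
    Root 33: left subtree has 2 nodes {17, 28}, right has 1 {4}.
      Root 28: left subtree has 1 node {17}, right has 0 { }.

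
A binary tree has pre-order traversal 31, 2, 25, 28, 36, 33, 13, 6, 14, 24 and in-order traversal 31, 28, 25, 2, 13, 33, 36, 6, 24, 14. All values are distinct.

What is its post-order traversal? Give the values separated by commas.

The first element of pre-order is the root; it splits in-order into left and right subtrees.
Root 31: left subtree has 0 nodes { }, right has 9 {28, 25, 2, 13, 33, 36, 6, 24, 14}.
  Root 2: left subtree has 2 nodes {28, 25}, right has 6 {13, 33, 36, 6, 24, 14}.
    Root 25: left subtree has 1 node {28}, right has 0 { }.
    Root 36: left subtree has 2 nodes {13, 33}, right has 3 {6, 24, 14}.
      Root 33: left subtree has 1 node {13}, right has 0 { }.
      Root 6: left subtree has 0 nodes { }, right has 2 {24, 14}.
        Root 14: left subtree has 1 node {24}, right has 0 { }.

28, 25, 13, 33, 24, 14, 6, 36, 2, 31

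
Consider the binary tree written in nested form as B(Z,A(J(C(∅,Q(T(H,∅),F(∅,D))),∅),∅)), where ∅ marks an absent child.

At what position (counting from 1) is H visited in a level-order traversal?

Level-order visits nodes level by level from the root, left to right within each level.
Level 0: B
Level 1: Z, A
Level 2: J
Level 3: C
Level 4: Q
Level 5: T, F
Level 6: H, D
Full level-order sequence: B, Z, A, J, C, Q, T, F, H, D.

9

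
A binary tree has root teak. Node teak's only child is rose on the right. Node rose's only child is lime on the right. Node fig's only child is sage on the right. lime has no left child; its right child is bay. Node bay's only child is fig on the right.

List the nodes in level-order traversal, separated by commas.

Level-order visits nodes level by level from the root, left to right within each level.
Level 0: teak
Level 1: rose
Level 2: lime
Level 3: bay
Level 4: fig
Level 5: sage

teak, rose, lime, bay, fig, sage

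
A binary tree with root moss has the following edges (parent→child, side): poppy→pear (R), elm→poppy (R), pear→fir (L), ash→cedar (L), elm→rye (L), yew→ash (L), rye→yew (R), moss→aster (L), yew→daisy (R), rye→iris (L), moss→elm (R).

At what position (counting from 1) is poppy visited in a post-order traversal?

Post-order visits the left subtree, then the right subtree, then the node.
At moss: go left to aster.
  aster is a leaf — visit aster.
At moss: go right to elm.
  At elm: go left to rye.
    At rye: go left to iris.
      iris is a leaf — visit iris.
    At rye: go right to yew.
      At yew: go left to ash.
        At ash: go left to cedar.
          cedar is a leaf — visit cedar.
        At ash: no right child.
        Visit ash.
      At yew: go right to daisy.
        daisy is a leaf — visit daisy.
      Visit yew.
    Visit rye.
  At elm: go right to poppy.
    At poppy: no left child.
    At poppy: go right to pear.
      At pear: go left to fir.
        fir is a leaf — visit fir.
      At pear: no right child.
      Visit pear.
    Visit poppy.
  Visit elm.
Visit moss.
Full post-order sequence: aster, iris, cedar, ash, daisy, yew, rye, fir, pear, poppy, elm, moss.

10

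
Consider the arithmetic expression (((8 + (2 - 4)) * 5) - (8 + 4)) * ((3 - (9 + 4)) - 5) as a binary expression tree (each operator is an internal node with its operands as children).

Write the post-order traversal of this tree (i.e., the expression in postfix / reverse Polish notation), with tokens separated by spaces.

Post-order on an expression tree gives postfix notation: for each operator, emit left operand, right operand, then the operator.

8 2 4 - + 5 * 8 4 + - 3 9 4 + - 5 - *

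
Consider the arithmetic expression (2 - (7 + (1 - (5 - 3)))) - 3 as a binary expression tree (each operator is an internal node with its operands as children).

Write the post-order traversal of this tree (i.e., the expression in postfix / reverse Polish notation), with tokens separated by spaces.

2 7 1 5 3 - - + - 3 -

Post-order on an expression tree gives postfix notation: for each operator, emit left operand, right operand, then the operator.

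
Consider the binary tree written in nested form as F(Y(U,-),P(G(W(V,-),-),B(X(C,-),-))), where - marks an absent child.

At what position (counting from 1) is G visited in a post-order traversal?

Post-order visits the left subtree, then the right subtree, then the node.
At F: go left to Y.
  At Y: go left to U.
    U is a leaf — visit U.
  At Y: no right child.
  Visit Y.
At F: go right to P.
  At P: go left to G.
    At G: go left to W.
      At W: go left to V.
        V is a leaf — visit V.
      At W: no right child.
      Visit W.
    At G: no right child.
    Visit G.
  At P: go right to B.
    At B: go left to X.
      At X: go left to C.
        C is a leaf — visit C.
      At X: no right child.
      Visit X.
    At B: no right child.
    Visit B.
  Visit P.
Visit F.
Full post-order sequence: U, Y, V, W, G, C, X, B, P, F.

5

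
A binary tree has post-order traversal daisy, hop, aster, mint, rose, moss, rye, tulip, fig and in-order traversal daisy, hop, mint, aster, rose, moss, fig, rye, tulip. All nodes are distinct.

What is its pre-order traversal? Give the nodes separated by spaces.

fig moss rose mint hop daisy aster tulip rye

The last element of post-order is the root; it splits in-order into left and right subtrees.
Root fig: left subtree has 6 nodes {daisy, hop, mint, aster, rose, moss}, right has 2 {rye, tulip}.
  Root moss: left subtree has 5 nodes {daisy, hop, mint, aster, rose}, right has 0 { }.
    Root rose: left subtree has 4 nodes {daisy, hop, mint, aster}, right has 0 { }.
      Root mint: left subtree has 2 nodes {daisy, hop}, right has 1 {aster}.
        Root hop: left subtree has 1 node {daisy}, right has 0 { }.
  Root tulip: left subtree has 1 node {rye}, right has 0 { }.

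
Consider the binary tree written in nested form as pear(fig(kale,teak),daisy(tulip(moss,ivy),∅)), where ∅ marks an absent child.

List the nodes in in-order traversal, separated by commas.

kale, fig, teak, pear, moss, tulip, ivy, daisy

In-order visits the left subtree, then the node, then the right subtree.
At pear: go left to fig.
  At fig: go left to kale.
    kale is a leaf — visit kale.
  Visit fig.
  At fig: go right to teak.
    teak is a leaf — visit teak.
Visit pear.
At pear: go right to daisy.
  At daisy: go left to tulip.
    At tulip: go left to moss.
      moss is a leaf — visit moss.
    Visit tulip.
    At tulip: go right to ivy.
      ivy is a leaf — visit ivy.
  Visit daisy.
  At daisy: no right child.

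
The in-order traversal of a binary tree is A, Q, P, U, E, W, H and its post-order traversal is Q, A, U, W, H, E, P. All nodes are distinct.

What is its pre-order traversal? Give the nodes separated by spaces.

The last element of post-order is the root; it splits in-order into left and right subtrees.
Root P: left subtree has 2 nodes {A, Q}, right has 4 {U, E, W, H}.
  Root A: left subtree has 0 nodes { }, right has 1 {Q}.
  Root E: left subtree has 1 node {U}, right has 2 {W, H}.
    Root H: left subtree has 1 node {W}, right has 0 { }.

P A Q E U H W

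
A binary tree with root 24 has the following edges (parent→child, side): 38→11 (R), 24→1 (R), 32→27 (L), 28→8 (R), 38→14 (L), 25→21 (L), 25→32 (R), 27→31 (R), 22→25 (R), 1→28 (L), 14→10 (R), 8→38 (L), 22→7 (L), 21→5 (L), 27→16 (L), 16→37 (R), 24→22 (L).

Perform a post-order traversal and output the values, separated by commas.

Post-order visits the left subtree, then the right subtree, then the node.
At 24: go left to 22.
  At 22: go left to 7.
    7 is a leaf — visit 7.
  At 22: go right to 25.
    At 25: go left to 21.
      At 21: go left to 5.
        5 is a leaf — visit 5.
      At 21: no right child.
      Visit 21.
    At 25: go right to 32.
      At 32: go left to 27.
        At 27: go left to 16.
          At 16: no left child.
          At 16: go right to 37.
            37 is a leaf — visit 37.
          Visit 16.
        At 27: go right to 31.
          31 is a leaf — visit 31.
        Visit 27.
      At 32: no right child.
      Visit 32.
    Visit 25.
  Visit 22.
At 24: go right to 1.
  At 1: go left to 28.
    At 28: no left child.
    At 28: go right to 8.
      At 8: go left to 38.
        At 38: go left to 14.
          At 14: no left child.
          At 14: go right to 10.
            10 is a leaf — visit 10.
          Visit 14.
        At 38: go right to 11.
          11 is a leaf — visit 11.
        Visit 38.
      At 8: no right child.
      Visit 8.
    Visit 28.
  At 1: no right child.
  Visit 1.
Visit 24.

7, 5, 21, 37, 16, 31, 27, 32, 25, 22, 10, 14, 11, 38, 8, 28, 1, 24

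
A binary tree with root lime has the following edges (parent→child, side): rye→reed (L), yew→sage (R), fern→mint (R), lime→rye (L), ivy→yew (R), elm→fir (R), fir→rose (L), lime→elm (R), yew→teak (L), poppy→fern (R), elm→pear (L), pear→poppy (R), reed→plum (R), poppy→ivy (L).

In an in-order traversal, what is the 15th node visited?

In-order visits the left subtree, then the node, then the right subtree.
At lime: go left to rye.
  At rye: go left to reed.
    At reed: no left child.
    Visit reed.
    At reed: go right to plum.
      plum is a leaf — visit plum.
  Visit rye.
  At rye: no right child.
Visit lime.
At lime: go right to elm.
  At elm: go left to pear.
    At pear: no left child.
    Visit pear.
    At pear: go right to poppy.
      At poppy: go left to ivy.
        At ivy: no left child.
        Visit ivy.
        At ivy: go right to yew.
          At yew: go left to teak.
            teak is a leaf — visit teak.
          Visit yew.
          At yew: go right to sage.
            sage is a leaf — visit sage.
      Visit poppy.
      At poppy: go right to fern.
        At fern: no left child.
        Visit fern.
        At fern: go right to mint.
          mint is a leaf — visit mint.
  Visit elm.
  At elm: go right to fir.
    At fir: go left to rose.
      rose is a leaf — visit rose.
    Visit fir.
    At fir: no right child.
Full in-order sequence: reed, plum, rye, lime, pear, ivy, teak, yew, sage, poppy, fern, mint, elm, rose, fir.

fir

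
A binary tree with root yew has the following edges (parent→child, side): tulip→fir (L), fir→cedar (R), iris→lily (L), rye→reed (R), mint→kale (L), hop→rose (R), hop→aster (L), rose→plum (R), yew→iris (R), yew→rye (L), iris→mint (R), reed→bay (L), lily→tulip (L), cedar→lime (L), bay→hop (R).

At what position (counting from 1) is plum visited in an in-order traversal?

6

In-order visits the left subtree, then the node, then the right subtree.
At yew: go left to rye.
  At rye: no left child.
  Visit rye.
  At rye: go right to reed.
    At reed: go left to bay.
      At bay: no left child.
      Visit bay.
      At bay: go right to hop.
        At hop: go left to aster.
          aster is a leaf — visit aster.
        Visit hop.
        At hop: go right to rose.
          At rose: no left child.
          Visit rose.
          At rose: go right to plum.
            plum is a leaf — visit plum.
    Visit reed.
    At reed: no right child.
Visit yew.
At yew: go right to iris.
  At iris: go left to lily.
    At lily: go left to tulip.
      At tulip: go left to fir.
        At fir: no left child.
        Visit fir.
        At fir: go right to cedar.
          At cedar: go left to lime.
            lime is a leaf — visit lime.
          Visit cedar.
          At cedar: no right child.
      Visit tulip.
      At tulip: no right child.
    Visit lily.
    At lily: no right child.
  Visit iris.
  At iris: go right to mint.
    At mint: go left to kale.
      kale is a leaf — visit kale.
    Visit mint.
    At mint: no right child.
Full in-order sequence: rye, bay, aster, hop, rose, plum, reed, yew, fir, lime, cedar, tulip, lily, iris, kale, mint.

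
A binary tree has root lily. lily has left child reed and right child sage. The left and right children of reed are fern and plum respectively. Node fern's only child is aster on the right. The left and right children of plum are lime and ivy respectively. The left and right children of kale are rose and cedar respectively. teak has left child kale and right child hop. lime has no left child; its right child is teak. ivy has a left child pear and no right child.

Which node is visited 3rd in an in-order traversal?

In-order visits the left subtree, then the node, then the right subtree.
At lily: go left to reed.
  At reed: go left to fern.
    At fern: no left child.
    Visit fern.
    At fern: go right to aster.
      aster is a leaf — visit aster.
  Visit reed.
  At reed: go right to plum.
    At plum: go left to lime.
      At lime: no left child.
      Visit lime.
      At lime: go right to teak.
        At teak: go left to kale.
          At kale: go left to rose.
            rose is a leaf — visit rose.
          Visit kale.
          At kale: go right to cedar.
            cedar is a leaf — visit cedar.
        Visit teak.
        At teak: go right to hop.
          hop is a leaf — visit hop.
    Visit plum.
    At plum: go right to ivy.
      At ivy: go left to pear.
        pear is a leaf — visit pear.
      Visit ivy.
      At ivy: no right child.
Visit lily.
At lily: go right to sage.
  sage is a leaf — visit sage.
Full in-order sequence: fern, aster, reed, lime, rose, kale, cedar, teak, hop, plum, pear, ivy, lily, sage.

reed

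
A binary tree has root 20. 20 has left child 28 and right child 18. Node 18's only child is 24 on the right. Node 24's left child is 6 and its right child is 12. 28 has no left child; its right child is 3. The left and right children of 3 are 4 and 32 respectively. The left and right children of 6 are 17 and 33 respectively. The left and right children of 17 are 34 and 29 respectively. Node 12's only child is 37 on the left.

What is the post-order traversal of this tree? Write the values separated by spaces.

Post-order visits the left subtree, then the right subtree, then the node.
At 20: go left to 28.
  At 28: no left child.
  At 28: go right to 3.
    At 3: go left to 4.
      4 is a leaf — visit 4.
    At 3: go right to 32.
      32 is a leaf — visit 32.
    Visit 3.
  Visit 28.
At 20: go right to 18.
  At 18: no left child.
  At 18: go right to 24.
    At 24: go left to 6.
      At 6: go left to 17.
        At 17: go left to 34.
          34 is a leaf — visit 34.
        At 17: go right to 29.
          29 is a leaf — visit 29.
        Visit 17.
      At 6: go right to 33.
        33 is a leaf — visit 33.
      Visit 6.
    At 24: go right to 12.
      At 12: go left to 37.
        37 is a leaf — visit 37.
      At 12: no right child.
      Visit 12.
    Visit 24.
  Visit 18.
Visit 20.

4 32 3 28 34 29 17 33 6 37 12 24 18 20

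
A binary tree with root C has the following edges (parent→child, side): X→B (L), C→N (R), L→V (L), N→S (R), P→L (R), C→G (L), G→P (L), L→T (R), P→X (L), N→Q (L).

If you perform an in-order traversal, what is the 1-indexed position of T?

6

In-order visits the left subtree, then the node, then the right subtree.
At C: go left to G.
  At G: go left to P.
    At P: go left to X.
      At X: go left to B.
        B is a leaf — visit B.
      Visit X.
      At X: no right child.
    Visit P.
    At P: go right to L.
      At L: go left to V.
        V is a leaf — visit V.
      Visit L.
      At L: go right to T.
        T is a leaf — visit T.
  Visit G.
  At G: no right child.
Visit C.
At C: go right to N.
  At N: go left to Q.
    Q is a leaf — visit Q.
  Visit N.
  At N: go right to S.
    S is a leaf — visit S.
Full in-order sequence: B, X, P, V, L, T, G, C, Q, N, S.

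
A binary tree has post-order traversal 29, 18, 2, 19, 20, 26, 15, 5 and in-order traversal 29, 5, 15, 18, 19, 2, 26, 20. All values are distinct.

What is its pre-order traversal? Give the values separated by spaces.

The last element of post-order is the root; it splits in-order into left and right subtrees.
Root 5: left subtree has 1 node {29}, right has 6 {15, 18, 19, 2, 26, 20}.
  Root 15: left subtree has 0 nodes { }, right has 5 {18, 19, 2, 26, 20}.
    Root 26: left subtree has 3 nodes {18, 19, 2}, right has 1 {20}.
      Root 19: left subtree has 1 node {18}, right has 1 {2}.

5 29 15 26 19 18 2 20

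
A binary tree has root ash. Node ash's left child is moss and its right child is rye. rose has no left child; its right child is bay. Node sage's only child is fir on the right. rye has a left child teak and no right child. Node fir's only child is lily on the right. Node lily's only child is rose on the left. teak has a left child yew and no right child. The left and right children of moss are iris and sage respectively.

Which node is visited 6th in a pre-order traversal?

lily

Pre-order visits the node, then its left subtree, then its right subtree.
Visit ash.
At ash: go left to moss.
  Visit moss.
  At moss: go left to iris.
    iris is a leaf — visit iris.
  At moss: go right to sage.
    Visit sage.
    At sage: no left child.
    At sage: go right to fir.
      Visit fir.
      At fir: no left child.
      At fir: go right to lily.
        Visit lily.
        At lily: go left to rose.
          Visit rose.
          At rose: no left child.
          At rose: go right to bay.
            bay is a leaf — visit bay.
        At lily: no right child.
At ash: go right to rye.
  Visit rye.
  At rye: go left to teak.
    Visit teak.
    At teak: go left to yew.
      yew is a leaf — visit yew.
    At teak: no right child.
  At rye: no right child.
Full pre-order sequence: ash, moss, iris, sage, fir, lily, rose, bay, rye, teak, yew.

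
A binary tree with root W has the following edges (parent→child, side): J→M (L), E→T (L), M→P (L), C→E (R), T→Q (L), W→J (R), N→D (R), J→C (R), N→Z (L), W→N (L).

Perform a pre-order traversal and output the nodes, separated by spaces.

W N Z D J M P C E T Q

Pre-order visits the node, then its left subtree, then its right subtree.
Visit W.
At W: go left to N.
  Visit N.
  At N: go left to Z.
    Z is a leaf — visit Z.
  At N: go right to D.
    D is a leaf — visit D.
At W: go right to J.
  Visit J.
  At J: go left to M.
    Visit M.
    At M: go left to P.
      P is a leaf — visit P.
    At M: no right child.
  At J: go right to C.
    Visit C.
    At C: no left child.
    At C: go right to E.
      Visit E.
      At E: go left to T.
        Visit T.
        At T: go left to Q.
          Q is a leaf — visit Q.
        At T: no right child.
      At E: no right child.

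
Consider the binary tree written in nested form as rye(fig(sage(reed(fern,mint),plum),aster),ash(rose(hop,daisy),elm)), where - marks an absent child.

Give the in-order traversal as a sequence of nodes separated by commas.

fern, reed, mint, sage, plum, fig, aster, rye, hop, rose, daisy, ash, elm

In-order visits the left subtree, then the node, then the right subtree.
At rye: go left to fig.
  At fig: go left to sage.
    At sage: go left to reed.
      At reed: go left to fern.
        fern is a leaf — visit fern.
      Visit reed.
      At reed: go right to mint.
        mint is a leaf — visit mint.
    Visit sage.
    At sage: go right to plum.
      plum is a leaf — visit plum.
  Visit fig.
  At fig: go right to aster.
    aster is a leaf — visit aster.
Visit rye.
At rye: go right to ash.
  At ash: go left to rose.
    At rose: go left to hop.
      hop is a leaf — visit hop.
    Visit rose.
    At rose: go right to daisy.
      daisy is a leaf — visit daisy.
  Visit ash.
  At ash: go right to elm.
    elm is a leaf — visit elm.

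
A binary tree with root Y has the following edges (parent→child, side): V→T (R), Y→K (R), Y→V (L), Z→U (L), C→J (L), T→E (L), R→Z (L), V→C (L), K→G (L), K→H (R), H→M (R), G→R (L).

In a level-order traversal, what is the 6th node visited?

G

Level-order visits nodes level by level from the root, left to right within each level.
Level 0: Y
Level 1: V, K
Level 2: C, T, G, H
Level 3: J, E, R, M
Level 4: Z
Level 5: U
Full level-order sequence: Y, V, K, C, T, G, H, J, E, R, M, Z, U.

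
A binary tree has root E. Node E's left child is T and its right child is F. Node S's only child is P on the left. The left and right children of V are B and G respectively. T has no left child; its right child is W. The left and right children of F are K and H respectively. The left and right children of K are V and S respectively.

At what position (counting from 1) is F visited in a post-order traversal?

Post-order visits the left subtree, then the right subtree, then the node.
At E: go left to T.
  At T: no left child.
  At T: go right to W.
    W is a leaf — visit W.
  Visit T.
At E: go right to F.
  At F: go left to K.
    At K: go left to V.
      At V: go left to B.
        B is a leaf — visit B.
      At V: go right to G.
        G is a leaf — visit G.
      Visit V.
    At K: go right to S.
      At S: go left to P.
        P is a leaf — visit P.
      At S: no right child.
      Visit S.
    Visit K.
  At F: go right to H.
    H is a leaf — visit H.
  Visit F.
Visit E.
Full post-order sequence: W, T, B, G, V, P, S, K, H, F, E.

10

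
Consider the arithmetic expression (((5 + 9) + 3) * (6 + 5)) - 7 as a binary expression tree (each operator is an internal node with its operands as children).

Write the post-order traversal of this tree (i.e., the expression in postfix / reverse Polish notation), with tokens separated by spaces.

Post-order on an expression tree gives postfix notation: for each operator, emit left operand, right operand, then the operator.

5 9 + 3 + 6 5 + * 7 -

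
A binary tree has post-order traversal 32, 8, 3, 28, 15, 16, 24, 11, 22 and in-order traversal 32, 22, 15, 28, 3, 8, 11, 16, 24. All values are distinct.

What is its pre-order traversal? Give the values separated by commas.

The last element of post-order is the root; it splits in-order into left and right subtrees.
Root 22: left subtree has 1 node {32}, right has 7 {15, 28, 3, 8, 11, 16, 24}.
  Root 11: left subtree has 4 nodes {15, 28, 3, 8}, right has 2 {16, 24}.
    Root 15: left subtree has 0 nodes { }, right has 3 {28, 3, 8}.
      Root 28: left subtree has 0 nodes { }, right has 2 {3, 8}.
        Root 3: left subtree has 0 nodes { }, right has 1 {8}.
    Root 24: left subtree has 1 node {16}, right has 0 { }.

22, 32, 11, 15, 28, 3, 8, 24, 16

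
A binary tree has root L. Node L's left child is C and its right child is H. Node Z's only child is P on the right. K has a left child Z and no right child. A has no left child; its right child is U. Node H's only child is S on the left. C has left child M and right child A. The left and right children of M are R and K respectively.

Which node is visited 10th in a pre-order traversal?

H

Pre-order visits the node, then its left subtree, then its right subtree.
Visit L.
At L: go left to C.
  Visit C.
  At C: go left to M.
    Visit M.
    At M: go left to R.
      R is a leaf — visit R.
    At M: go right to K.
      Visit K.
      At K: go left to Z.
        Visit Z.
        At Z: no left child.
        At Z: go right to P.
          P is a leaf — visit P.
      At K: no right child.
  At C: go right to A.
    Visit A.
    At A: no left child.
    At A: go right to U.
      U is a leaf — visit U.
At L: go right to H.
  Visit H.
  At H: go left to S.
    S is a leaf — visit S.
  At H: no right child.
Full pre-order sequence: L, C, M, R, K, Z, P, A, U, H, S.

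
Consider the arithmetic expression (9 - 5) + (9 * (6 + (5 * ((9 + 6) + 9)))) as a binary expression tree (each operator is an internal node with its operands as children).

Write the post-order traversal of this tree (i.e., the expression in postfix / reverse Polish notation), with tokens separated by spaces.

9 5 - 9 6 5 9 6 + 9 + * + * +

Post-order on an expression tree gives postfix notation: for each operator, emit left operand, right operand, then the operator.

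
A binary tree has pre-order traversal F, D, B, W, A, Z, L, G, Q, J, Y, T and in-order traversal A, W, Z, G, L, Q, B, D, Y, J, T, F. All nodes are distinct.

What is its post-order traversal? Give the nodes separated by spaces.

A G Q L Z W B Y T J D F

The first element of pre-order is the root; it splits in-order into left and right subtrees.
Root F: left subtree has 11 nodes {A, W, Z, G, L, Q, B, D, Y, J, T}, right has 0 { }.
  Root D: left subtree has 7 nodes {A, W, Z, G, L, Q, B}, right has 3 {Y, J, T}.
    Root B: left subtree has 6 nodes {A, W, Z, G, L, Q}, right has 0 { }.
      Root W: left subtree has 1 node {A}, right has 4 {Z, G, L, Q}.
        Root Z: left subtree has 0 nodes { }, right has 3 {G, L, Q}.
          Root L: left subtree has 1 node {G}, right has 1 {Q}.
    Root J: left subtree has 1 node {Y}, right has 1 {T}.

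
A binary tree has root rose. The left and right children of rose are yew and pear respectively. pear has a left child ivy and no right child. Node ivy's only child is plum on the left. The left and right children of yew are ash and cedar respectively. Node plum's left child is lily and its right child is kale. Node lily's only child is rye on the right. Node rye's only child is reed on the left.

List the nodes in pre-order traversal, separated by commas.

Pre-order visits the node, then its left subtree, then its right subtree.
Visit rose.
At rose: go left to yew.
  Visit yew.
  At yew: go left to ash.
    ash is a leaf — visit ash.
  At yew: go right to cedar.
    cedar is a leaf — visit cedar.
At rose: go right to pear.
  Visit pear.
  At pear: go left to ivy.
    Visit ivy.
    At ivy: go left to plum.
      Visit plum.
      At plum: go left to lily.
        Visit lily.
        At lily: no left child.
        At lily: go right to rye.
          Visit rye.
          At rye: go left to reed.
            reed is a leaf — visit reed.
          At rye: no right child.
      At plum: go right to kale.
        kale is a leaf — visit kale.
    At ivy: no right child.
  At pear: no right child.

rose, yew, ash, cedar, pear, ivy, plum, lily, rye, reed, kale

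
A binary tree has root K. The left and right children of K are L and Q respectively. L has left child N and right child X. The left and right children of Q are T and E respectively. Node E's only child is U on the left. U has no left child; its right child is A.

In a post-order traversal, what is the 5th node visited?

Post-order visits the left subtree, then the right subtree, then the node.
At K: go left to L.
  At L: go left to N.
    N is a leaf — visit N.
  At L: go right to X.
    X is a leaf — visit X.
  Visit L.
At K: go right to Q.
  At Q: go left to T.
    T is a leaf — visit T.
  At Q: go right to E.
    At E: go left to U.
      At U: no left child.
      At U: go right to A.
        A is a leaf — visit A.
      Visit U.
    At E: no right child.
    Visit E.
  Visit Q.
Visit K.
Full post-order sequence: N, X, L, T, A, U, E, Q, K.

A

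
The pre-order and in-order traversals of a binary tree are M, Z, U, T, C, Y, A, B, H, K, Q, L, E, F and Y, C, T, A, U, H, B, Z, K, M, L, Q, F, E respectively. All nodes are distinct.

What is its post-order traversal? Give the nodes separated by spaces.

The first element of pre-order is the root; it splits in-order into left and right subtrees.
Root M: left subtree has 9 nodes {Y, C, T, A, U, H, B, Z, K}, right has 4 {L, Q, F, E}.
  Root Z: left subtree has 7 nodes {Y, C, T, A, U, H, B}, right has 1 {K}.
    Root U: left subtree has 4 nodes {Y, C, T, A}, right has 2 {H, B}.
      Root T: left subtree has 2 nodes {Y, C}, right has 1 {A}.
        Root C: left subtree has 1 node {Y}, right has 0 { }.
      Root B: left subtree has 1 node {H}, right has 0 { }.
  Root Q: left subtree has 1 node {L}, right has 2 {F, E}.
    Root E: left subtree has 1 node {F}, right has 0 { }.

Y C A T H B U K Z L F E Q M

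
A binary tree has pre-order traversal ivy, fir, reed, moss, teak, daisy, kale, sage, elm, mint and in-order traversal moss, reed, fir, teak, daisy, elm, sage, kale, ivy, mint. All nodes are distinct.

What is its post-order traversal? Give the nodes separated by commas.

moss, reed, elm, sage, kale, daisy, teak, fir, mint, ivy

The first element of pre-order is the root; it splits in-order into left and right subtrees.
Root ivy: left subtree has 8 nodes {moss, reed, fir, teak, daisy, elm, sage, kale}, right has 1 {mint}.
  Root fir: left subtree has 2 nodes {moss, reed}, right has 5 {teak, daisy, elm, sage, kale}.
    Root reed: left subtree has 1 node {moss}, right has 0 { }.
    Root teak: left subtree has 0 nodes { }, right has 4 {daisy, elm, sage, kale}.
      Root daisy: left subtree has 0 nodes { }, right has 3 {elm, sage, kale}.
        Root kale: left subtree has 2 nodes {elm, sage}, right has 0 { }.
          Root sage: left subtree has 1 node {elm}, right has 0 { }.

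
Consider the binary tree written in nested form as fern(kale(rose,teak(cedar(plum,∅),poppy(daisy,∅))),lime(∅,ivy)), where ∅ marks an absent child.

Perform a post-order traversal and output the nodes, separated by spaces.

rose plum cedar daisy poppy teak kale ivy lime fern

Post-order visits the left subtree, then the right subtree, then the node.
At fern: go left to kale.
  At kale: go left to rose.
    rose is a leaf — visit rose.
  At kale: go right to teak.
    At teak: go left to cedar.
      At cedar: go left to plum.
        plum is a leaf — visit plum.
      At cedar: no right child.
      Visit cedar.
    At teak: go right to poppy.
      At poppy: go left to daisy.
        daisy is a leaf — visit daisy.
      At poppy: no right child.
      Visit poppy.
    Visit teak.
  Visit kale.
At fern: go right to lime.
  At lime: no left child.
  At lime: go right to ivy.
    ivy is a leaf — visit ivy.
  Visit lime.
Visit fern.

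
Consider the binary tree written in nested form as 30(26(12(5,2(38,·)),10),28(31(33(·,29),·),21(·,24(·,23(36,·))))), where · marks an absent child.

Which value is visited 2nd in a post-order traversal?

Post-order visits the left subtree, then the right subtree, then the node.
At 30: go left to 26.
  At 26: go left to 12.
    At 12: go left to 5.
      5 is a leaf — visit 5.
    At 12: go right to 2.
      At 2: go left to 38.
        38 is a leaf — visit 38.
      At 2: no right child.
      Visit 2.
    Visit 12.
  At 26: go right to 10.
    10 is a leaf — visit 10.
  Visit 26.
At 30: go right to 28.
  At 28: go left to 31.
    At 31: go left to 33.
      At 33: no left child.
      At 33: go right to 29.
        29 is a leaf — visit 29.
      Visit 33.
    At 31: no right child.
    Visit 31.
  At 28: go right to 21.
    At 21: no left child.
    At 21: go right to 24.
      At 24: no left child.
      At 24: go right to 23.
        At 23: go left to 36.
          36 is a leaf — visit 36.
        At 23: no right child.
        Visit 23.
      Visit 24.
    Visit 21.
  Visit 28.
Visit 30.
Full post-order sequence: 5, 38, 2, 12, 10, 26, 29, 33, 31, 36, 23, 24, 21, 28, 30.

38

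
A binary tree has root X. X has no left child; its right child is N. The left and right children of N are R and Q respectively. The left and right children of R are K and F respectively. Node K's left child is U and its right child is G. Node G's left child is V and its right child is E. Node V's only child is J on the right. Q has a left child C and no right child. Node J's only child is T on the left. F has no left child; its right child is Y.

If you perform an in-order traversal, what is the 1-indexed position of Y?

11

In-order visits the left subtree, then the node, then the right subtree.
At X: no left child.
Visit X.
At X: go right to N.
  At N: go left to R.
    At R: go left to K.
      At K: go left to U.
        U is a leaf — visit U.
      Visit K.
      At K: go right to G.
        At G: go left to V.
          At V: no left child.
          Visit V.
          At V: go right to J.
            At J: go left to T.
              T is a leaf — visit T.
            Visit J.
            At J: no right child.
        Visit G.
        At G: go right to E.
          E is a leaf — visit E.
    Visit R.
    At R: go right to F.
      At F: no left child.
      Visit F.
      At F: go right to Y.
        Y is a leaf — visit Y.
  Visit N.
  At N: go right to Q.
    At Q: go left to C.
      C is a leaf — visit C.
    Visit Q.
    At Q: no right child.
Full in-order sequence: X, U, K, V, T, J, G, E, R, F, Y, N, C, Q.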